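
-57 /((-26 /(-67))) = -146.88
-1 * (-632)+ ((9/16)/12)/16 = 647171/1024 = 632.00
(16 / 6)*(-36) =-96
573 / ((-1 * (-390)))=191 / 130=1.47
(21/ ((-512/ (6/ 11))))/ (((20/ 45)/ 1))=-567/ 11264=-0.05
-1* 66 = -66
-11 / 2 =-5.50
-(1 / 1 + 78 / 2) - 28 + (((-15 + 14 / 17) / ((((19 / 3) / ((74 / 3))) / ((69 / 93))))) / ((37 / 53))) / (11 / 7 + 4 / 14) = -99.60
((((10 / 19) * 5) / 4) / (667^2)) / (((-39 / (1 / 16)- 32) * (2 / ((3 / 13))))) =-75 / 288345017792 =-0.00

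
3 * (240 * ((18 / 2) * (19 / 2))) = 61560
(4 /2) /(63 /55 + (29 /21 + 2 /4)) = 4620 /6991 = 0.66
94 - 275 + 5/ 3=-538/ 3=-179.33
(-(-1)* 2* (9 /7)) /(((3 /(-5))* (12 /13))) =-65 /14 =-4.64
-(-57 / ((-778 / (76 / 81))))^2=-521284 / 110313009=-0.00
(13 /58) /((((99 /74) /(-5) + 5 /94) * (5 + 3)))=-113035 /864896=-0.13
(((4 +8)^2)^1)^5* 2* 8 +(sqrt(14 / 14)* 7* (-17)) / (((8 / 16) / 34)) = 990677819492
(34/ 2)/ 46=17/ 46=0.37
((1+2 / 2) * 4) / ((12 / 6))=4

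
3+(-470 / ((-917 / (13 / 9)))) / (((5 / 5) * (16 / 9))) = 3.42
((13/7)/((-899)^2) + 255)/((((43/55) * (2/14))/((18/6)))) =238035401670/34752643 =6849.42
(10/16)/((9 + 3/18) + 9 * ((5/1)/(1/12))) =3/2636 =0.00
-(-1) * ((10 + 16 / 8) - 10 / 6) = 31 / 3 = 10.33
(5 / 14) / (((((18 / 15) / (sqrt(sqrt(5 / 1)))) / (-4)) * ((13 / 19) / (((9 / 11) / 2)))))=-1425 * 5^(1 / 4) / 2002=-1.06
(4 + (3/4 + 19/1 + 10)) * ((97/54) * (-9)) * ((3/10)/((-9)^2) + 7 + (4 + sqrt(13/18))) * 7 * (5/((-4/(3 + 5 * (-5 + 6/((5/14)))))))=1578675 * sqrt(26)/32 + 312682895/96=3508666.45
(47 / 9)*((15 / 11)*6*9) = 4230 / 11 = 384.55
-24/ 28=-6/ 7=-0.86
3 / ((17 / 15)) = 45 / 17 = 2.65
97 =97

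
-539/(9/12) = -2156/3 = -718.67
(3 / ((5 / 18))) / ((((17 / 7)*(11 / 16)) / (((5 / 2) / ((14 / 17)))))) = 216 / 11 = 19.64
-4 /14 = -2 /7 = -0.29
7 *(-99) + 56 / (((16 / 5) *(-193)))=-267533 / 386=-693.09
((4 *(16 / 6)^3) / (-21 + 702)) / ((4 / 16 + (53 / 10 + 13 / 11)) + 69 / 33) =450560 / 35689167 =0.01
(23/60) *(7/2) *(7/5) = 1127/600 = 1.88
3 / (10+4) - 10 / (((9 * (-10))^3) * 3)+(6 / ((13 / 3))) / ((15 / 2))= 7938901 / 19901700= 0.40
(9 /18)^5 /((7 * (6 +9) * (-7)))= -1 /23520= -0.00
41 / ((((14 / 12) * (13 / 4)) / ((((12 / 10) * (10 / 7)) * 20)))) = 236160 / 637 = 370.74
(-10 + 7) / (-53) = 3 / 53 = 0.06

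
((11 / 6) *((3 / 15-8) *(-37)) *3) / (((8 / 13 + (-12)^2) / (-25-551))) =-7428564 / 1175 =-6322.18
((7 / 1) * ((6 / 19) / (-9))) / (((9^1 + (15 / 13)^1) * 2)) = -91 / 7524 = -0.01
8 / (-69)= -8 / 69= -0.12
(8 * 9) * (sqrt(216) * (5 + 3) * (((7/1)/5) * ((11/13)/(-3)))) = -88704 * sqrt(6)/65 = -3342.76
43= 43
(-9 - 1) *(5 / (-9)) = 5.56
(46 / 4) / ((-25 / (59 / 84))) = -1357 / 4200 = -0.32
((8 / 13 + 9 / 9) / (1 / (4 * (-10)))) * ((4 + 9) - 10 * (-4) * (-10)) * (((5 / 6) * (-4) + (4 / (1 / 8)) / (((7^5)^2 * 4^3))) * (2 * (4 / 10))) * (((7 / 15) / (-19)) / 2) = 5830289136264 / 7119529235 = 818.91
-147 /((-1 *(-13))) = -147 /13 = -11.31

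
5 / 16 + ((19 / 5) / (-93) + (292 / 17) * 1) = 2206837 / 126480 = 17.45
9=9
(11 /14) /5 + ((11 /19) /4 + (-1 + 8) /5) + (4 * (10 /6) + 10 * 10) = 864781 /7980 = 108.37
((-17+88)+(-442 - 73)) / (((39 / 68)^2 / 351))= -6159168 / 13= -473782.15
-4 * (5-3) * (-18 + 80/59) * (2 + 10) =94272/59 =1597.83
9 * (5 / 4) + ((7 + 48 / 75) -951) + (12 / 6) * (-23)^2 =12589 / 100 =125.89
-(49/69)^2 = -2401/4761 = -0.50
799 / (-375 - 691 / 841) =-671959 / 316066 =-2.13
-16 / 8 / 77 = -2 / 77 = -0.03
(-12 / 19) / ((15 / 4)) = -0.17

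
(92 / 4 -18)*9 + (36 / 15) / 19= 4287 / 95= 45.13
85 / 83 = 1.02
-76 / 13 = -5.85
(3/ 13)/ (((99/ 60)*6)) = 10/ 429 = 0.02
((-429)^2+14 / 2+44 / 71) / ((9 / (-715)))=-9343228180 / 639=-14621640.34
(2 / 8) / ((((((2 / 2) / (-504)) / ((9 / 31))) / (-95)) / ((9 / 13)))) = 969570 / 403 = 2405.88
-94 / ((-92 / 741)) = 34827 / 46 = 757.11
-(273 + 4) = -277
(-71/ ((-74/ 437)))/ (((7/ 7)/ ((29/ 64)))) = 899783/ 4736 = 189.99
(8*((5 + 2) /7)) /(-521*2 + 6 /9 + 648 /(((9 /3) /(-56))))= -0.00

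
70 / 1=70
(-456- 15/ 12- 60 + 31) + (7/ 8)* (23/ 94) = -365499/ 752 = -486.04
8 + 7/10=8.70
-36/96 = -0.38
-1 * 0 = 0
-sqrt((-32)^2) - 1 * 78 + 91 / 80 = -8709 / 80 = -108.86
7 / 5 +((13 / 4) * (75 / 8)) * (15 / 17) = 76933 / 2720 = 28.28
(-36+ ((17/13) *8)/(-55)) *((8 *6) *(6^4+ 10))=-1622114688/715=-2268691.87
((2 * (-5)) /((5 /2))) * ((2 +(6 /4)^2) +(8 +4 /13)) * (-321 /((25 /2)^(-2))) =131008125 /52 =2519387.02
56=56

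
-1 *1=-1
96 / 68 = 24 / 17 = 1.41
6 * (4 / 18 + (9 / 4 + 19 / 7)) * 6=1307 / 7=186.71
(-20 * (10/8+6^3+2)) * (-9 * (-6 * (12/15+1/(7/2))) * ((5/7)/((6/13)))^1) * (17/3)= -110475690/49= -2254605.92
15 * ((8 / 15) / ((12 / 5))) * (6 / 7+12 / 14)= 40 / 7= 5.71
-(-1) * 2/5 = 2/5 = 0.40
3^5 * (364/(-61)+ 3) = -43983/61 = -721.03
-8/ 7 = -1.14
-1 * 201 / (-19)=201 / 19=10.58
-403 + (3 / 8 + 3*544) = 9835 / 8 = 1229.38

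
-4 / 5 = -0.80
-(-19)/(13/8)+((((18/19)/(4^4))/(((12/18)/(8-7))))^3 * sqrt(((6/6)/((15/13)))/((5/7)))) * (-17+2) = 152/13-19683 * sqrt(273)/115074924544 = 11.69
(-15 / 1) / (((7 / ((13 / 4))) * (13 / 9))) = -135 / 28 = -4.82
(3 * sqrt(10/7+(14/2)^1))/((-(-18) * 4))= sqrt(413)/168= 0.12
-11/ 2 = -5.50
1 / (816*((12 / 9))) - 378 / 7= -54.00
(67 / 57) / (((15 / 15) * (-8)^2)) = 67 / 3648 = 0.02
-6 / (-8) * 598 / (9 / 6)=299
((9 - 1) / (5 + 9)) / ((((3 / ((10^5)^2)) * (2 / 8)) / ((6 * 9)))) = 2880000000000 / 7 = 411428571428.57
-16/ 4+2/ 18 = -3.89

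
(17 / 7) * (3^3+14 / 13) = 6205 / 91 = 68.19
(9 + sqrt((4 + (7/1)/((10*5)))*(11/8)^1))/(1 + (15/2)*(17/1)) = 3*sqrt(253)/2570 + 18/257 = 0.09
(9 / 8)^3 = 1.42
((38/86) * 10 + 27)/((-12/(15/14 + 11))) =-32617/1032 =-31.61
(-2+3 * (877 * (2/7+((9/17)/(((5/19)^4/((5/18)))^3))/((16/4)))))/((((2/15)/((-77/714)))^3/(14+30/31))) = -535886147.77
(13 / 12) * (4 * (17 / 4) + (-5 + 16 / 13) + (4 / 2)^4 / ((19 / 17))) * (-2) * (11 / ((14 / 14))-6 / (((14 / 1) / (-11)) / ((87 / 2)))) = -245025 / 19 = -12896.05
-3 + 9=6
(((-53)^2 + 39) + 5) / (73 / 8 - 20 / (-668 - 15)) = 5196264 / 16673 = 311.66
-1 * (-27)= 27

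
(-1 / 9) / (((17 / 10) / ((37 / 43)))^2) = -136900 / 4809249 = -0.03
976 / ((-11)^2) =976 / 121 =8.07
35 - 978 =-943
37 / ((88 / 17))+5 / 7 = 4843 / 616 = 7.86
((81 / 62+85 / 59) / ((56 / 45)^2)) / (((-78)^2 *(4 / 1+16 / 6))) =104355 / 2386069504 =0.00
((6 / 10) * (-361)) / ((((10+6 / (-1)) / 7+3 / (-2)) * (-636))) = -2527 / 6890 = -0.37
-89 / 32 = -2.78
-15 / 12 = -5 / 4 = -1.25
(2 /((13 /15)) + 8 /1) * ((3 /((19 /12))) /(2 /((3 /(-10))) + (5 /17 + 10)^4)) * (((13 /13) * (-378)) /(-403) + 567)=276649689222648 /279909436832155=0.99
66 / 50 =33 / 25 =1.32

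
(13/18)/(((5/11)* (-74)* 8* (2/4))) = -143/26640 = -0.01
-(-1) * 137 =137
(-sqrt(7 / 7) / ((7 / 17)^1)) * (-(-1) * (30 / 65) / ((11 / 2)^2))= -408 / 11011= -0.04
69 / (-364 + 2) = -69 / 362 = -0.19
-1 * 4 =-4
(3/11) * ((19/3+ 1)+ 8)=46/11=4.18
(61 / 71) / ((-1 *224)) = -61 / 15904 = -0.00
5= 5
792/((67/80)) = 63360/67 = 945.67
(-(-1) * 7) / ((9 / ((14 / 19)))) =98 / 171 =0.57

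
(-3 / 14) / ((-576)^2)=-1 / 1548288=-0.00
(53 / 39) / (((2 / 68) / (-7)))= -12614 / 39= -323.44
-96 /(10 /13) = -124.80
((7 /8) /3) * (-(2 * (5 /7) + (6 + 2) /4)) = -1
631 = 631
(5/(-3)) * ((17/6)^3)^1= -24565/648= -37.91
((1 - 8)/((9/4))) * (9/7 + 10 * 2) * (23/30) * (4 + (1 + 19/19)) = -13708/45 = -304.62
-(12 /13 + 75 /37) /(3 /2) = -946 /481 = -1.97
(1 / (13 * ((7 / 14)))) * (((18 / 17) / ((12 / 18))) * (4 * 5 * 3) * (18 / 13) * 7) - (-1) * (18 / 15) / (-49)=142.07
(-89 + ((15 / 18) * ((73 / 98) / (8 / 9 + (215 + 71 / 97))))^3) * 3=-108770956147794759080055 / 407381858339151420928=-267.00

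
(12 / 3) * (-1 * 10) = -40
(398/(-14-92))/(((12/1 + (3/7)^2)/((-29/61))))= 0.15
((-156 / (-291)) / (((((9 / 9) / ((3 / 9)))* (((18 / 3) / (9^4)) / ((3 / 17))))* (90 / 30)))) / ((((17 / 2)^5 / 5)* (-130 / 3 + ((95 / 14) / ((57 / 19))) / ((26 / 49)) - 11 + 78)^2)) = 73802327040 / 44446788079261657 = 0.00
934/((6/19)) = 2957.67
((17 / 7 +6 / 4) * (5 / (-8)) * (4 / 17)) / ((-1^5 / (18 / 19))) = 2475 / 4522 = 0.55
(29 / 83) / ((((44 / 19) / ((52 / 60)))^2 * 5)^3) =6585362972888141 / 857534731416000000000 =0.00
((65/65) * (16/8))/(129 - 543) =-0.00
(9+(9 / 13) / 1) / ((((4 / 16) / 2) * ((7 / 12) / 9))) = 15552 / 13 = 1196.31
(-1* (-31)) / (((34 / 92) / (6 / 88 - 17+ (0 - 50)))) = -2099785 / 374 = -5614.40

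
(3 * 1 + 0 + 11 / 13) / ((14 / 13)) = 25 / 7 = 3.57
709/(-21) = -709/21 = -33.76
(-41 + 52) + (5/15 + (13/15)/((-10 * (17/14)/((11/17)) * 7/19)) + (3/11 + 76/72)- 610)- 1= -856132297/1430550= -598.46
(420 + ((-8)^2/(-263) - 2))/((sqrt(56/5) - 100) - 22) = -16755175/4889433 - 54935 * sqrt(70)/4889433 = -3.52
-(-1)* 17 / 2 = 17 / 2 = 8.50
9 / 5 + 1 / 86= 779 / 430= 1.81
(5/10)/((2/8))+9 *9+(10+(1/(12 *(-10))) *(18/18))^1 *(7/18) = 187673/2160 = 86.89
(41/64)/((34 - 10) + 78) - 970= -6332119/6528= -969.99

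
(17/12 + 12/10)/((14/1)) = 157/840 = 0.19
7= 7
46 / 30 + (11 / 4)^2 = 2183 / 240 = 9.10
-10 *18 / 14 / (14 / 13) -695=-34640 / 49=-706.94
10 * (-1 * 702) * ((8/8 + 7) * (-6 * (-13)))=-4380480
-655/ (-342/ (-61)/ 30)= -3504.82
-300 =-300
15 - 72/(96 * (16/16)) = 57/4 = 14.25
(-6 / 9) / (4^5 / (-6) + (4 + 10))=1 / 235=0.00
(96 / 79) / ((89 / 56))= 5376 / 7031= 0.76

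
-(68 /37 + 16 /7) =-1068 /259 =-4.12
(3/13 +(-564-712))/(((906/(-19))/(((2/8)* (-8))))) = -315115/5889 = -53.51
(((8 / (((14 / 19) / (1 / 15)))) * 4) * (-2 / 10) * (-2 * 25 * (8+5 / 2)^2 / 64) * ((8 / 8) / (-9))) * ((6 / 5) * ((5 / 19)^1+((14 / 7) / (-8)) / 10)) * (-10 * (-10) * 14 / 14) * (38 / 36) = -24073 / 144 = -167.17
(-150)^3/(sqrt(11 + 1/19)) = -112500* sqrt(3990)/7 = -1015175.04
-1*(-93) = 93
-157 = -157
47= 47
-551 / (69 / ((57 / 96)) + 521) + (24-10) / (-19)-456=-105263457 / 230033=-457.60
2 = 2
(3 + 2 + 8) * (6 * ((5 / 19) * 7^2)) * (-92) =-1758120 / 19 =-92532.63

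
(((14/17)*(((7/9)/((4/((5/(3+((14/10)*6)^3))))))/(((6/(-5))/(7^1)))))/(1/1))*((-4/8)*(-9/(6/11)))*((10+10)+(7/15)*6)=-44804375/30380904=-1.47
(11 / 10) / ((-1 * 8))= -11 / 80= -0.14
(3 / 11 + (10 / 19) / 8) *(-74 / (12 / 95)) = -52355 / 264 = -198.31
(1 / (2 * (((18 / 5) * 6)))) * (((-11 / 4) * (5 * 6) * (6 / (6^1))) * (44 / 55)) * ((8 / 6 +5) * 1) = -1045 / 108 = -9.68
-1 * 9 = -9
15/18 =5/6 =0.83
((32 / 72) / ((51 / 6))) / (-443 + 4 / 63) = -56 / 474385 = -0.00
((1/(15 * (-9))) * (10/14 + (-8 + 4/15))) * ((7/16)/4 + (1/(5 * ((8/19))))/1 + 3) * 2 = 845339/2268000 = 0.37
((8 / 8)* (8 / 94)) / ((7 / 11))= 44 / 329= 0.13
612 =612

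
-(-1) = 1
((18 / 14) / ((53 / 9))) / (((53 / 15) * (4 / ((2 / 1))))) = 1215 / 39326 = 0.03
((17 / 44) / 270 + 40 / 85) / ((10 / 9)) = 95329 / 224400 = 0.42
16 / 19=0.84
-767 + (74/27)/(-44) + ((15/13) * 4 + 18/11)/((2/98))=-3557731/7722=-460.73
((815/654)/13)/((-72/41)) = -33415/612144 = -0.05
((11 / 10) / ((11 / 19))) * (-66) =-627 / 5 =-125.40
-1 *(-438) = 438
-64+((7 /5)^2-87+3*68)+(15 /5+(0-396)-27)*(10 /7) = -13626 /25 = -545.04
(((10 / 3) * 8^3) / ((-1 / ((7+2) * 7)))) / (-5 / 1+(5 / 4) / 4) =114688 / 5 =22937.60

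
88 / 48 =11 / 6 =1.83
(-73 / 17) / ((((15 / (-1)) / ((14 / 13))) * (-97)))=-1022 / 321555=-0.00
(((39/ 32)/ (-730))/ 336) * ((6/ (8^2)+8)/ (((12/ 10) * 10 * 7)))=-481/ 1004666880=-0.00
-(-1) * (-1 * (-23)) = 23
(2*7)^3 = 2744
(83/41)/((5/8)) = 664/205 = 3.24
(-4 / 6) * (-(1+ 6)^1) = 14 / 3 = 4.67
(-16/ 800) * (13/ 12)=-13/ 600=-0.02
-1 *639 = -639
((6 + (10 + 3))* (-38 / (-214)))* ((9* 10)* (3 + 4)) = 227430 / 107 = 2125.51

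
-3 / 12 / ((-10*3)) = 1 / 120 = 0.01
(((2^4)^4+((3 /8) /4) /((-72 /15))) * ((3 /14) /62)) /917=50331633 /203764736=0.25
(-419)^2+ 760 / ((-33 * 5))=5793361 / 33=175556.39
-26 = -26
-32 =-32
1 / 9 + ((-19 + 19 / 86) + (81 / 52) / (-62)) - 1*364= -477481567 / 1247688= -382.69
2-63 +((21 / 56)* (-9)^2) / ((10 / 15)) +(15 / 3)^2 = 153 / 16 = 9.56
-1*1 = -1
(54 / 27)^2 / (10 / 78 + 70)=156 / 2735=0.06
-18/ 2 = -9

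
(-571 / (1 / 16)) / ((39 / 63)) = -191856 / 13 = -14758.15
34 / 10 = 17 / 5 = 3.40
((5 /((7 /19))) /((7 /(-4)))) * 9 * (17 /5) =-11628 /49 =-237.31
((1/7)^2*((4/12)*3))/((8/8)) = 1/49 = 0.02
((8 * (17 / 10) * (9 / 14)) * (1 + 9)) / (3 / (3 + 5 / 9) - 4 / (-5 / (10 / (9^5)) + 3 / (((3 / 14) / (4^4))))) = 1016037504 / 9807301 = 103.60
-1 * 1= -1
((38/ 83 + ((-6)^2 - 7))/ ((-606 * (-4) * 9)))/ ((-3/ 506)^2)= 52167335/ 1358046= 38.41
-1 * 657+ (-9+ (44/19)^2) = -238490/361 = -660.64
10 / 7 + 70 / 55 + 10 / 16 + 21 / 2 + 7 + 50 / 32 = 27583 / 1232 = 22.39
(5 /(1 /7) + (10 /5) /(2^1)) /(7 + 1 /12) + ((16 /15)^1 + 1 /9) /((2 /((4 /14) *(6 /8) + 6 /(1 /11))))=104899 /2380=44.08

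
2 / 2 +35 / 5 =8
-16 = -16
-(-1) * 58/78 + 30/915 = 1847/2379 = 0.78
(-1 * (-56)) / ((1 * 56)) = 1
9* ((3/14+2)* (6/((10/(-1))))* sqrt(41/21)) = -279* sqrt(861)/490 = -16.71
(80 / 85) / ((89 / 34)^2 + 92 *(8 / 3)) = 3264 / 874579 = 0.00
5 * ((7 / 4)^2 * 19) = 4655 / 16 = 290.94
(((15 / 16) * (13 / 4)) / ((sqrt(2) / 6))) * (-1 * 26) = -7605 * sqrt(2) / 32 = -336.10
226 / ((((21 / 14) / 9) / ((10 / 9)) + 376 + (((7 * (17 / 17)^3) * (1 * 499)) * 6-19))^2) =90400 / 181734247809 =0.00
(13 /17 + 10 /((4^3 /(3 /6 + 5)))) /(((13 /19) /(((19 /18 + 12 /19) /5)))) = 339853 /424320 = 0.80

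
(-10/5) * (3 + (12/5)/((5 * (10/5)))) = -162/25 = -6.48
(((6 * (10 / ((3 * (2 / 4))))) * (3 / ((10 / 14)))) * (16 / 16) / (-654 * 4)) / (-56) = 1 / 872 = 0.00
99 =99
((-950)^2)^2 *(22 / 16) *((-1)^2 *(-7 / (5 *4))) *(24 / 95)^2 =-25017300000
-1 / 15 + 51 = 50.93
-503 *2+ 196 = -810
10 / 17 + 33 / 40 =961 / 680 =1.41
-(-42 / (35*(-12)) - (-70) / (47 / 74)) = -51847 / 470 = -110.31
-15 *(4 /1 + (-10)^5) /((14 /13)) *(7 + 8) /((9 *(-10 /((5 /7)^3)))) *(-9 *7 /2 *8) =7312207500 /343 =21318389.21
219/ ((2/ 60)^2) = 197100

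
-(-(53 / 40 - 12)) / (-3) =427 / 120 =3.56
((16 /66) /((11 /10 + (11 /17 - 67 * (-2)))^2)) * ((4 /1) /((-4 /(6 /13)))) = -462400 /76154353847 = -0.00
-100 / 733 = -0.14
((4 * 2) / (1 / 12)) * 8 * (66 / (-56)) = -6336 / 7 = -905.14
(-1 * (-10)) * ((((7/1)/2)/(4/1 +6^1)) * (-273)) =-955.50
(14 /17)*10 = 140 /17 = 8.24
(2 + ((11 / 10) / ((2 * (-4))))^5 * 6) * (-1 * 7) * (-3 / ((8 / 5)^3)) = 68802653787 / 6710886400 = 10.25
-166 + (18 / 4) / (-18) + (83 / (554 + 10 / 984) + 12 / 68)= -3075390041 / 18534964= -165.92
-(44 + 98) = -142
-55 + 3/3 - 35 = -89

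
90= 90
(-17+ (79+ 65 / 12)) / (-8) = -809 / 96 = -8.43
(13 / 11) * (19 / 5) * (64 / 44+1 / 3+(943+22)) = 7880288 / 1815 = 4341.76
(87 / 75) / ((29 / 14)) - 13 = -311 / 25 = -12.44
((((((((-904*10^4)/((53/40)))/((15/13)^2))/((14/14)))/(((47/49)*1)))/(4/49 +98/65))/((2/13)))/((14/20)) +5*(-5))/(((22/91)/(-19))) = 3062395631047687025/1248334758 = 2453184621.69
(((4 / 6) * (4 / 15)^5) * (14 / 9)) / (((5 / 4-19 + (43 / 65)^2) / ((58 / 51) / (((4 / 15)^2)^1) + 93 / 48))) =-843994112 / 582738998625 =-0.00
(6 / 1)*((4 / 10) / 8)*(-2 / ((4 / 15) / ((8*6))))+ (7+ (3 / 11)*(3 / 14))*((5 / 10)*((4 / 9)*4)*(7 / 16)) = -41681 / 396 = -105.26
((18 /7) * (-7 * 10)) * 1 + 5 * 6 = -150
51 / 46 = 1.11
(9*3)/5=27/5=5.40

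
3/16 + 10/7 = 1.62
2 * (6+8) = 28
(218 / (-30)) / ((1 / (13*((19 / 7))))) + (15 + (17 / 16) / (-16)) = -241.48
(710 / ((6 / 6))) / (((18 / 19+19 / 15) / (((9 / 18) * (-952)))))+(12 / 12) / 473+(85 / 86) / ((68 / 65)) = -364467321527 / 2387704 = -152643.43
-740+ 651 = -89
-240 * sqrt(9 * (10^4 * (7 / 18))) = -12000 * sqrt(14) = -44899.89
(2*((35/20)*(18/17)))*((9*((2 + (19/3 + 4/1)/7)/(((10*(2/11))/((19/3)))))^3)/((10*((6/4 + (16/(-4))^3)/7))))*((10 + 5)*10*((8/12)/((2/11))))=-39066105975523/107100000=-364762.89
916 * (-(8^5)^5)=-34605501586468760125964288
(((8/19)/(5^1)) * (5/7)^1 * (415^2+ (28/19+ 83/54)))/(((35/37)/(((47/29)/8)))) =307291627921/138504870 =2218.63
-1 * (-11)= 11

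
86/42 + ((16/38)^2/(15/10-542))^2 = 6548385981547/3198048799701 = 2.05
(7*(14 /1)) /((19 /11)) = 1078 /19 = 56.74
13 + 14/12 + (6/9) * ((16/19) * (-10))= 325/38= 8.55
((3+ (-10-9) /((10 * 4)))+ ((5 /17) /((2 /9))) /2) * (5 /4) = 2167 /544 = 3.98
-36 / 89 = -0.40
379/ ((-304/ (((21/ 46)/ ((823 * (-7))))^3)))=10233/ 16494782157144448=0.00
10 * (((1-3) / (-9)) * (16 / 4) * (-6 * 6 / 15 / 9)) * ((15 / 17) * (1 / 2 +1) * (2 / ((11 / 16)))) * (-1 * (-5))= -25600 / 561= -45.63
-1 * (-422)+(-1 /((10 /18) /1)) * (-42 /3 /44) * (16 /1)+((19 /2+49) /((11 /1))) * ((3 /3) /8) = 380009 /880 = 431.83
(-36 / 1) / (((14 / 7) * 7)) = -18 / 7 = -2.57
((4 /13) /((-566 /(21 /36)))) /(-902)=7 /19910748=0.00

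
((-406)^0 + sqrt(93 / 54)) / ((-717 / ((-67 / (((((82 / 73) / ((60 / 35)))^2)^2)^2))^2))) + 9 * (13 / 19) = -12529.77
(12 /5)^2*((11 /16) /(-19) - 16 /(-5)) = 43281 /2375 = 18.22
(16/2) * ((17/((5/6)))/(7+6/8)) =3264/155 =21.06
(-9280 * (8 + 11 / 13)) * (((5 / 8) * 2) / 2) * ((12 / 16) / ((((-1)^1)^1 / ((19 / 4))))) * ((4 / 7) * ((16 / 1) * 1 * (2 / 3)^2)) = 742739.93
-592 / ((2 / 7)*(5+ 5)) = -1036 / 5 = -207.20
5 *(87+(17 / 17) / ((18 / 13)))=7895 / 18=438.61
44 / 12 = 11 / 3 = 3.67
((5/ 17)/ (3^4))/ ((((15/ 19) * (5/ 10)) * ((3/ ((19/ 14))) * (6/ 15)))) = 1805/ 173502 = 0.01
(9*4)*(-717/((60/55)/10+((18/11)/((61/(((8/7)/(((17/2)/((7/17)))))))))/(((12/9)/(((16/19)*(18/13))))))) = -1030285829430/4406203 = -233826.23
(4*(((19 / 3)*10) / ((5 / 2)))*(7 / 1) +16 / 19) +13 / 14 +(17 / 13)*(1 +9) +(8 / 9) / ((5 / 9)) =725.78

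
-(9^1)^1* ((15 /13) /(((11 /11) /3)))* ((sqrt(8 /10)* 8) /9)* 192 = -27648* sqrt(5) /13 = -4755.60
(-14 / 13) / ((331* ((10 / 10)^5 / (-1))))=14 / 4303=0.00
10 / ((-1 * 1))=-10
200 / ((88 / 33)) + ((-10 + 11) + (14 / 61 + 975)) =64125 / 61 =1051.23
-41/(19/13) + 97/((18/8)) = 2575/171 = 15.06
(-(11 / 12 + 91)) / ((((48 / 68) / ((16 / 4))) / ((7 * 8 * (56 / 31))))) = -14700784 / 279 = -52690.98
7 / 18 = 0.39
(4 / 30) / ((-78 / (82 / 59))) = -82 / 34515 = -0.00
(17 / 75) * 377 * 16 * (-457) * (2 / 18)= -46862608 / 675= -69426.09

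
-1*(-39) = 39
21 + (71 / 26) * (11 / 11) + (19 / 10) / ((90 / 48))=48251 / 1950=24.74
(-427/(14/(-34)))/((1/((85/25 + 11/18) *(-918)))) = -19092207/5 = -3818441.40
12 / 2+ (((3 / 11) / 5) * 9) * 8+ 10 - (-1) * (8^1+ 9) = 2031 / 55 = 36.93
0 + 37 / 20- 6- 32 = -723 / 20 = -36.15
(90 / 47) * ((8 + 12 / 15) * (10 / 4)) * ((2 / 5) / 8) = 99 / 47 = 2.11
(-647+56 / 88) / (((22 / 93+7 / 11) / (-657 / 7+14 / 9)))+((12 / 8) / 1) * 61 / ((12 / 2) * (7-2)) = 8544942311 / 125020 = 68348.60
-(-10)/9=10/9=1.11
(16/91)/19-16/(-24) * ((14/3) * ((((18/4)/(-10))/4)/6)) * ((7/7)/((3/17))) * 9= -205111/69160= -2.97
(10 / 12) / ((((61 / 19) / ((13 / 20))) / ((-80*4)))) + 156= 18668 / 183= 102.01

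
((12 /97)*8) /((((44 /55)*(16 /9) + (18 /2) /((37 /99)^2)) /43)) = 254305440 /393531037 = 0.65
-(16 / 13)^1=-16 / 13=-1.23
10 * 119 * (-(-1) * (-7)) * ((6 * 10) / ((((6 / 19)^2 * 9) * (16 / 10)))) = -37589125 / 108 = -348047.45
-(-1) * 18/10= 9/5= 1.80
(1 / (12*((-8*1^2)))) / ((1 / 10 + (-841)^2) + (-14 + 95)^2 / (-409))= -2045 / 138850276272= -0.00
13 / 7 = 1.86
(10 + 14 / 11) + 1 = 135 / 11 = 12.27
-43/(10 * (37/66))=-1419/185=-7.67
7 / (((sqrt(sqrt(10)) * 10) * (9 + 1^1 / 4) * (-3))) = -7 * 10^(3 / 4) / 2775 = -0.01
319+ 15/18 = 1919/6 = 319.83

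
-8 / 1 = -8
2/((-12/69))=-23/2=-11.50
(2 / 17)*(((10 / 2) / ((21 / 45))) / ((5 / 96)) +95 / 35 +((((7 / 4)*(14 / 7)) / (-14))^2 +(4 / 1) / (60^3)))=9851204 / 401625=24.53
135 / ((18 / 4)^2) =20 / 3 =6.67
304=304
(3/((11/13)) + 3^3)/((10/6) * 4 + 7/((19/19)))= 1008/451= 2.24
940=940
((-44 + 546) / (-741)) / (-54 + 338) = -251 / 105222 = -0.00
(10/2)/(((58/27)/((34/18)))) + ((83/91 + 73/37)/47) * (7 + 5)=47114439/9178442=5.13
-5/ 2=-2.50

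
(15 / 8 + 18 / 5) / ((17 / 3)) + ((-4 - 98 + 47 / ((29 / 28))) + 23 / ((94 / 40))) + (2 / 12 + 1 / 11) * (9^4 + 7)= 50340739763 / 30585720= 1645.89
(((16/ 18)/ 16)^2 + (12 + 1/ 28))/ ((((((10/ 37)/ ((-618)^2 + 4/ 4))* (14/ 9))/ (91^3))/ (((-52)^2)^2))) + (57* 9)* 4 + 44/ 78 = 7050191659102984137110/ 117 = 60258048368401573821.45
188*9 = 1692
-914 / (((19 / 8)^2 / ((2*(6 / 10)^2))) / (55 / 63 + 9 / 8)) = -775072 / 3325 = -233.10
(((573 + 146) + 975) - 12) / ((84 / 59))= 49619 / 42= 1181.40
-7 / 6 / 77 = -1 / 66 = -0.02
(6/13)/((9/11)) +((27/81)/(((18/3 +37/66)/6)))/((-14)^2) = 468061/827463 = 0.57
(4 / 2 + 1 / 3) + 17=58 / 3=19.33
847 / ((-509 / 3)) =-2541 / 509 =-4.99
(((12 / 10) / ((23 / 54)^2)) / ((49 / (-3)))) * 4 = -1.62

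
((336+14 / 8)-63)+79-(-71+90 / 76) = 32191 / 76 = 423.57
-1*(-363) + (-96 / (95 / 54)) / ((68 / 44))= 529221 / 1615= 327.69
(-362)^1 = -362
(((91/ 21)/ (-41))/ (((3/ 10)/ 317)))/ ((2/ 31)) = -638755/ 369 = -1731.04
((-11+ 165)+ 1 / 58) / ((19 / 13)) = 116129 / 1102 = 105.38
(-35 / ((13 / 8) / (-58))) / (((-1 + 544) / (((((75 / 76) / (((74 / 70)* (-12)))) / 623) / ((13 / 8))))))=-1015000 / 5741585889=-0.00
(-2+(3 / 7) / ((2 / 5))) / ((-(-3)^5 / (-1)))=13 / 3402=0.00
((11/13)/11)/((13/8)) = 8/169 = 0.05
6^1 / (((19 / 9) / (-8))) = -432 / 19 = -22.74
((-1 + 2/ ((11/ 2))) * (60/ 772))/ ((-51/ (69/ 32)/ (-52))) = -31395/ 288728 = -0.11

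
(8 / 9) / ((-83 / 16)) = -128 / 747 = -0.17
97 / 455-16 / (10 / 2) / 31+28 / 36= 112694 / 126945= 0.89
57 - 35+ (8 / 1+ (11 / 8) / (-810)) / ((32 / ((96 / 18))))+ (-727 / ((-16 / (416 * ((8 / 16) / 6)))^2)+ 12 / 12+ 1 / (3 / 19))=-131499731 / 38880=-3382.19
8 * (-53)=-424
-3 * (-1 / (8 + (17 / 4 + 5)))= 4 / 23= 0.17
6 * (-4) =-24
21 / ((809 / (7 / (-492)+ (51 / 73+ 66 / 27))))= 2359889 / 29056044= 0.08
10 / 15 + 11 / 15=7 / 5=1.40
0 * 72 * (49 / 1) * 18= 0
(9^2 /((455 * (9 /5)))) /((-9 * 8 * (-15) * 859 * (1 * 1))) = 1 /9380280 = 0.00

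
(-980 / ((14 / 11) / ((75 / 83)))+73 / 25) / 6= -1437691 / 12450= -115.48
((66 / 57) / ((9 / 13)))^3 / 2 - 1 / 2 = 18393445 / 10000422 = 1.84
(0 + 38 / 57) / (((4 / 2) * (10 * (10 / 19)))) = 19 / 300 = 0.06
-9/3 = -3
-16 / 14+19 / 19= -1 / 7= -0.14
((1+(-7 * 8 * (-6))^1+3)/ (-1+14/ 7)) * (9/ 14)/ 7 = 1530/ 49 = 31.22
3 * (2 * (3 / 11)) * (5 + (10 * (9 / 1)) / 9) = 270 / 11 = 24.55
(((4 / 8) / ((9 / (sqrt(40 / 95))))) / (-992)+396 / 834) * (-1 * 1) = -66 / 139+sqrt(38) / 169632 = -0.47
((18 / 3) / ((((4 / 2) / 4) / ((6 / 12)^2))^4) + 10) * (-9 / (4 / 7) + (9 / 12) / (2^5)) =-167079 / 1024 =-163.16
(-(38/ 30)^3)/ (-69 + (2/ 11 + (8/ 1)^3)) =-75449/ 16453125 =-0.00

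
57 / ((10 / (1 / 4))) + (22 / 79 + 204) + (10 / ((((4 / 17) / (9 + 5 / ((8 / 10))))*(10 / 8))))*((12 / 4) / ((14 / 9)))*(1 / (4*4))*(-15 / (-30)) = 83862181 / 353920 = 236.95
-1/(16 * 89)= -1/1424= -0.00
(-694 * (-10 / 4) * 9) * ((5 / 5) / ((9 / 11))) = 19085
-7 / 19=-0.37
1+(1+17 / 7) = 31 / 7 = 4.43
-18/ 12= -3/ 2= -1.50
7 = 7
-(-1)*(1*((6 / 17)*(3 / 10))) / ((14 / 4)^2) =36 / 4165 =0.01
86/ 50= 43/ 25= 1.72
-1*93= -93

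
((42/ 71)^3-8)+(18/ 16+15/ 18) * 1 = -50118983/ 8589864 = -5.83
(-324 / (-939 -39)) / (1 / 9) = 486 / 163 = 2.98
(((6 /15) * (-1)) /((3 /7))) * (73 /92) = -511 /690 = -0.74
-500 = -500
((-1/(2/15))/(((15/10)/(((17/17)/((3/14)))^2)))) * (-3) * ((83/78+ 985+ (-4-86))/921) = 317.82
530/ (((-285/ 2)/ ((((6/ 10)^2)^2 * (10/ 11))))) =-11448/ 26125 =-0.44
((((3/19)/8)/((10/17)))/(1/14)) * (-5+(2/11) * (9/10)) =-2499/1100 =-2.27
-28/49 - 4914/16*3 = -51629/56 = -921.95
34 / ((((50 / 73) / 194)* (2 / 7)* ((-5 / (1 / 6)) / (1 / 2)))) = -842639 / 1500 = -561.76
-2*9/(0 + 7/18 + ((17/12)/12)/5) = -480/11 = -43.64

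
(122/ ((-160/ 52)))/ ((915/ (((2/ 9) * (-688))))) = 4472/ 675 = 6.63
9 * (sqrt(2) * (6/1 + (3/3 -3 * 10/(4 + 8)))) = 57.28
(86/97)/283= 86/27451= 0.00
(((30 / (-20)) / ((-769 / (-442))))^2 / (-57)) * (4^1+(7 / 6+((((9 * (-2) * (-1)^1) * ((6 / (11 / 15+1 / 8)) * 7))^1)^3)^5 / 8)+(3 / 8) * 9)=-33997847799289615511573770222233836550887295481049159173141501109209684594608835 / 140040817756163600951549129577990100904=-242770988801893596583099800000000000000000.00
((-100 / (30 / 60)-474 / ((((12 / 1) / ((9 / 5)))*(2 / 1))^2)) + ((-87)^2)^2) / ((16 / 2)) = 45831646667 / 6400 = 7161194.79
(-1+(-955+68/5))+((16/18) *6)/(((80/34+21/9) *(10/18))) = -940.35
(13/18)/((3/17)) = 221/54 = 4.09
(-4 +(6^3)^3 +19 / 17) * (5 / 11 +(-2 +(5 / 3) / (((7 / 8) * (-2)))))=-98852091791 / 3927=-25172419.61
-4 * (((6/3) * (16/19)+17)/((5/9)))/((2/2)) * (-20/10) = 269.05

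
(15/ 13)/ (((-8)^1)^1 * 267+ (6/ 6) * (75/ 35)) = -35/ 64727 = -0.00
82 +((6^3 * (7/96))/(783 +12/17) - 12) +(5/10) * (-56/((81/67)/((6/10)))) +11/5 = 139868639/2398140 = 58.32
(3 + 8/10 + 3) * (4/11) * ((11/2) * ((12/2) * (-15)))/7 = -174.86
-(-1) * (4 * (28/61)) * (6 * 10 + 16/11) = 75712/671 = 112.83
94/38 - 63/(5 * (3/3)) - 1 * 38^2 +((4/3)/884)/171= -824293309/566865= -1454.13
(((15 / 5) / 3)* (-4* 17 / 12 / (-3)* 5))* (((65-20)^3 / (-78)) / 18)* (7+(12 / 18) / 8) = -903125 / 208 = -4341.95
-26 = -26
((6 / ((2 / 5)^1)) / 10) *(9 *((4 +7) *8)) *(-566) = -672408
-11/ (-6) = 11/ 6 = 1.83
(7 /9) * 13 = 91 /9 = 10.11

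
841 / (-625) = -841 / 625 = -1.35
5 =5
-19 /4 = -4.75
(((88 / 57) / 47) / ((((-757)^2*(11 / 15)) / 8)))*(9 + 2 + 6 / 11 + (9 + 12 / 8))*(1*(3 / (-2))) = -116400 / 5629060327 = -0.00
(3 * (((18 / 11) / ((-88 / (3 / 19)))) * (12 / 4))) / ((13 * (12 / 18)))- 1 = -239825 / 239096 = -1.00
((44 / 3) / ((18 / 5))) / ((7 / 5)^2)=2750 / 1323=2.08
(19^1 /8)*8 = 19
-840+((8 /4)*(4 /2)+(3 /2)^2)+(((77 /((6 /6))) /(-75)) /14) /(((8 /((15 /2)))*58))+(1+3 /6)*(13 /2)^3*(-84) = -328850731 /9280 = -35436.50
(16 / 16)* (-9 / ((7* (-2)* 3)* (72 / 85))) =85 / 336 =0.25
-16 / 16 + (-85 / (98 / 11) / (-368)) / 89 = -3208761 / 3209696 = -1.00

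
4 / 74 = 2 / 37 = 0.05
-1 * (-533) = 533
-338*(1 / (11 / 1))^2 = -338 / 121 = -2.79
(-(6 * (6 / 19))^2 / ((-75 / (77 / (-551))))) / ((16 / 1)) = -2079 / 4972775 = -0.00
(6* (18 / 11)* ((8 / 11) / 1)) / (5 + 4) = 96 / 121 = 0.79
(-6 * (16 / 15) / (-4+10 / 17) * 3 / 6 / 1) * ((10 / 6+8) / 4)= 34 / 15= 2.27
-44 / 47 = -0.94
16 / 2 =8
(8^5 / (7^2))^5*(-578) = -21836222616789239468130304 / 282475249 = -77303136094551206.04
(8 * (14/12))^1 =28/3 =9.33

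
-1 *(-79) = 79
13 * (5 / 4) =65 / 4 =16.25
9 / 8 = 1.12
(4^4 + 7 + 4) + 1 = 268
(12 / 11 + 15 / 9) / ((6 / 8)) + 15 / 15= 463 / 99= 4.68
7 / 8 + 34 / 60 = 173 / 120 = 1.44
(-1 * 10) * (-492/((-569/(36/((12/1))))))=-14760/569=-25.94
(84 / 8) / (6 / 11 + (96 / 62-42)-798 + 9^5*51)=2387 / 684423622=0.00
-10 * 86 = -860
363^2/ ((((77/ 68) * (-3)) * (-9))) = 4309.90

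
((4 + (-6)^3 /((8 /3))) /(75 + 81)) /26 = -0.02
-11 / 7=-1.57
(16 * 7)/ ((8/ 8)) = 112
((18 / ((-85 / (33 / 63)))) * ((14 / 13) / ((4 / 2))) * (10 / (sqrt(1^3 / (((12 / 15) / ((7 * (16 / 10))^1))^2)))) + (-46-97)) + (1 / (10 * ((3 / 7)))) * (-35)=-1403525 / 9282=-151.21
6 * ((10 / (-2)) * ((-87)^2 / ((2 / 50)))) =-5676750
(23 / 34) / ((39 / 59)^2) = 80063 / 51714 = 1.55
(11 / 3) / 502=11 / 1506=0.01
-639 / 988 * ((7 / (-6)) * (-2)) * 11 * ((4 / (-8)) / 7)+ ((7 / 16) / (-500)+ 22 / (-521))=1176330191 / 1029496000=1.14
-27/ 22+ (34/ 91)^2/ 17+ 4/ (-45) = -10722823/ 8198190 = -1.31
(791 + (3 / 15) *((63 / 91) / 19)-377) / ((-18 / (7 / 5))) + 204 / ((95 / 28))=344883 / 12350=27.93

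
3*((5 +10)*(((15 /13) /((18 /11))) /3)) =10.58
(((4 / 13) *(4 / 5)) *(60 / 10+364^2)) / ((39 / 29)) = 61480928 / 2535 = 24252.83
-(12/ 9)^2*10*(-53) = 8480/ 9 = 942.22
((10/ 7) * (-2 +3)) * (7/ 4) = 5/ 2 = 2.50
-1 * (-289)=289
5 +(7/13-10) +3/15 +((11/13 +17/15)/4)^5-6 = -92316123635807/9022419900000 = -10.23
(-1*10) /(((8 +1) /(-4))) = 4.44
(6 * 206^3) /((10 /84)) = 440587526.40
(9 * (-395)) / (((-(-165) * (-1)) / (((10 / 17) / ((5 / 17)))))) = 474 / 11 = 43.09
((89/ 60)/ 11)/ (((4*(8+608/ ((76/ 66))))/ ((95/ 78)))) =1691/ 22074624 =0.00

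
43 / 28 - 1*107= -2953 / 28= -105.46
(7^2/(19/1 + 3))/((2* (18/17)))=833/792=1.05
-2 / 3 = -0.67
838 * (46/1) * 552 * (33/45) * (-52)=-4057099904/5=-811419980.80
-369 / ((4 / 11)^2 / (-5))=223245 / 16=13952.81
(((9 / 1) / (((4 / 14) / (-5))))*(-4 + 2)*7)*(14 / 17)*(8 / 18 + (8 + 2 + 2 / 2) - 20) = -264110 / 17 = -15535.88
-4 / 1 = -4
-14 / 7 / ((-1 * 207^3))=2 / 8869743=0.00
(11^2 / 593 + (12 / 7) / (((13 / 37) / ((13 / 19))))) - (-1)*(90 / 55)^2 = 59359141 / 9543149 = 6.22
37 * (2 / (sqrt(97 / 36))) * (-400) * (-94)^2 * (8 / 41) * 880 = -11047686144000 * sqrt(97) / 3977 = -27359087219.29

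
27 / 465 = 9 / 155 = 0.06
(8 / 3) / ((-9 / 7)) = -56 / 27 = -2.07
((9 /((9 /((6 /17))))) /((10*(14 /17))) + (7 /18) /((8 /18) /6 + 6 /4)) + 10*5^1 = 11969 /238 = 50.29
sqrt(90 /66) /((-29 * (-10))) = sqrt(165) /3190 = 0.00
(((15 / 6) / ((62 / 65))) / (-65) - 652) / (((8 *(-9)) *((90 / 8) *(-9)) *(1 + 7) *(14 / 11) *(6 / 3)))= -296461 / 67495680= -0.00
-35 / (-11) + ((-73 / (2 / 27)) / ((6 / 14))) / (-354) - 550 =-540.32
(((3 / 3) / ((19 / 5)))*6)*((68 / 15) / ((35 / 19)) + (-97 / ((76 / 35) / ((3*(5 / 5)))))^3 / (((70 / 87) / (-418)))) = 15166532416577243 / 7682080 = 1974274209.14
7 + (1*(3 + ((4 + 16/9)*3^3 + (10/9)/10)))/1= 1495/9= 166.11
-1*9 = -9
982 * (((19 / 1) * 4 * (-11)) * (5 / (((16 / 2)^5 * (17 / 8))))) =-513095 / 8704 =-58.95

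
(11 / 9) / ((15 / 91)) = 1001 / 135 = 7.41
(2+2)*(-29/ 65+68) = 17564/ 65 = 270.22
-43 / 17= -2.53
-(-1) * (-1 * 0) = 0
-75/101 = -0.74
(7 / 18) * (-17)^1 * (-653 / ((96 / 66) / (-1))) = -2967.98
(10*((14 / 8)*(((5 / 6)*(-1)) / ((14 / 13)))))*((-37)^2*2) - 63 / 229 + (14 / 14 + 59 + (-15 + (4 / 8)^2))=-50882117 / 1374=-37032.11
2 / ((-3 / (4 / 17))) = -8 / 51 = -0.16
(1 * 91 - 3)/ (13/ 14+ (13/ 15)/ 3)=55440/ 767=72.28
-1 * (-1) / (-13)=-1 / 13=-0.08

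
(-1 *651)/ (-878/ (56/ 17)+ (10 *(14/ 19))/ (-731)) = 84389564/ 34552509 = 2.44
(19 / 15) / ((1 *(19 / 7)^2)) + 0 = 49 / 285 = 0.17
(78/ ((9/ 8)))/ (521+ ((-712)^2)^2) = 208/ 770976658971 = 0.00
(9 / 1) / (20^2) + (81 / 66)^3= 1.87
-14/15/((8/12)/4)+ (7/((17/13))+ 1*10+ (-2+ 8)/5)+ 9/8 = 8213/680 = 12.08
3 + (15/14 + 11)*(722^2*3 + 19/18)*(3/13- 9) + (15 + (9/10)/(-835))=-14514157726882/87675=-165544998.31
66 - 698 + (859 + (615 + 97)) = 939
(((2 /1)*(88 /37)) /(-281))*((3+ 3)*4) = -4224 /10397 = -0.41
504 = 504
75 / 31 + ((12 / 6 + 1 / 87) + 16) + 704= 1953790 / 2697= 724.43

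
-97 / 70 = -1.39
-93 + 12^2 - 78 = -27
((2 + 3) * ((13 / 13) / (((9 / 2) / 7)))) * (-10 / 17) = -700 / 153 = -4.58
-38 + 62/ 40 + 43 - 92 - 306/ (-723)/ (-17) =-85.47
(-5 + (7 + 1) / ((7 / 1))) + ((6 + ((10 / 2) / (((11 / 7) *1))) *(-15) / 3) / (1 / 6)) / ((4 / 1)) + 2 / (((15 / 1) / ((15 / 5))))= -14107 / 770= -18.32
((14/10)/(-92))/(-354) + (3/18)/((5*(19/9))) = 9797/618792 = 0.02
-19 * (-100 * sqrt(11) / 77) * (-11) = -900.23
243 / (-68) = -243 / 68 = -3.57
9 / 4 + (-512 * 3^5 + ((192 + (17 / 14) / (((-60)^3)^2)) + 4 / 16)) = -81139496255999983 / 653184000000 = -124221.50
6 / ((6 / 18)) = 18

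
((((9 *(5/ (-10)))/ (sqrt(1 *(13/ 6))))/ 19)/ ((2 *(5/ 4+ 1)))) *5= -5 *sqrt(78)/ 247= -0.18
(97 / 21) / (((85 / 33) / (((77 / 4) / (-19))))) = -11737 / 6460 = -1.82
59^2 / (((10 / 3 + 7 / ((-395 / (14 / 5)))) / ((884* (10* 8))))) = 74968888.57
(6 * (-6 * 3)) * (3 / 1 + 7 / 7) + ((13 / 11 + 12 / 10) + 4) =-23409 / 55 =-425.62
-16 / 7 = -2.29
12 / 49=0.24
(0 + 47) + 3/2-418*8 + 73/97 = -639181/194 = -3294.75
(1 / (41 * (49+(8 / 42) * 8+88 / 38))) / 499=399 / 431337097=0.00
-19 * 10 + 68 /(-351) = -190.19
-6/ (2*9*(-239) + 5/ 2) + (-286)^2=703363816/ 8599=81796.00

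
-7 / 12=-0.58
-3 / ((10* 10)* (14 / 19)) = -57 / 1400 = -0.04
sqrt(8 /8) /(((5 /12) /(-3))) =-36 /5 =-7.20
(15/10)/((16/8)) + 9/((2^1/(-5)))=-21.75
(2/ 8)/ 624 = 1/ 2496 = 0.00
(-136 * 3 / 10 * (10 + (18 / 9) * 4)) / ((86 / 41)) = -75276 / 215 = -350.12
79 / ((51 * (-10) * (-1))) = 79 / 510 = 0.15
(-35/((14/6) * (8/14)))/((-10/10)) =105/4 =26.25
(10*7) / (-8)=-35 / 4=-8.75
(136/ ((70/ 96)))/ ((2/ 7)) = 652.80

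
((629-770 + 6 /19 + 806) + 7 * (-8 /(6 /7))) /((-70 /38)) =-34199 /105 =-325.70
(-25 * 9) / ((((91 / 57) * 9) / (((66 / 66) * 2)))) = -2850 / 91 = -31.32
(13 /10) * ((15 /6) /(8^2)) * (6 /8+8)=455 /1024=0.44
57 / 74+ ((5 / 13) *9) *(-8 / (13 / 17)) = -443247 / 12506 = -35.44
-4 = -4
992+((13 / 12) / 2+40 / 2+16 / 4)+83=26389 / 24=1099.54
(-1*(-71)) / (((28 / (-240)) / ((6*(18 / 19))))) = -460080 / 133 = -3459.25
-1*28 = -28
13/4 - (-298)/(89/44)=53605/356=150.58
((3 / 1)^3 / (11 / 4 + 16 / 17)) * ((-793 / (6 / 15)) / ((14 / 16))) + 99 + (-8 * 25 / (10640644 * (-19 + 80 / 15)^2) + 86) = -18394090282948595 / 1122404390891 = -16388.11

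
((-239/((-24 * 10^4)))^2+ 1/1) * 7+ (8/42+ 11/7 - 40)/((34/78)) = -80.72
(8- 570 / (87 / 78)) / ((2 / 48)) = -350112 / 29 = -12072.83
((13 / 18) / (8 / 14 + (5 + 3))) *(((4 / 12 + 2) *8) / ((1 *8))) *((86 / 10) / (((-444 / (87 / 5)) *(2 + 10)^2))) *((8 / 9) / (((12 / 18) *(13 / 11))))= -672133 / 1294704000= -0.00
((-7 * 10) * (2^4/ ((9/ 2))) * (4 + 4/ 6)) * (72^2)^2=-31213486080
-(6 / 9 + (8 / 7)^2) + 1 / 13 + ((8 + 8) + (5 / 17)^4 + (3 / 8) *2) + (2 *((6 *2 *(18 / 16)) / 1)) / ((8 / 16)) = 43963633741 / 638434524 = 68.86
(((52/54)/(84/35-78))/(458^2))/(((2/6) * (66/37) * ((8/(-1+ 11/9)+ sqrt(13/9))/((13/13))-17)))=-45695/8467305096096+ 2405 * sqrt(13)/25401915288288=-0.00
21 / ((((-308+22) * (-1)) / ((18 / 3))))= 63 / 143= 0.44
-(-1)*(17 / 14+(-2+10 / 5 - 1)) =3 / 14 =0.21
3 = 3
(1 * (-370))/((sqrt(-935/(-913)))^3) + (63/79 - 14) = -6142 * sqrt(7055)/1445 - 1043/79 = -370.22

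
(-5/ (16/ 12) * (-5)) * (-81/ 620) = -1215/ 496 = -2.45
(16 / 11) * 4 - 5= 0.82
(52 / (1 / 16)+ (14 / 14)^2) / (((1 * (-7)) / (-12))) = 1428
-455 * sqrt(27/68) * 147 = -200655 * sqrt(51)/34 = -42145.98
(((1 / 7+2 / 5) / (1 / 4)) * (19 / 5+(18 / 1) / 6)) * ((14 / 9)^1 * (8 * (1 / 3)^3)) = 41344 / 6075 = 6.81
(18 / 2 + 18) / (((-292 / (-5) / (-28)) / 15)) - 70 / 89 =-1266685 / 6497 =-194.96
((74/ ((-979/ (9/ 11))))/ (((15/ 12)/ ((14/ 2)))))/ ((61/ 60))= -0.34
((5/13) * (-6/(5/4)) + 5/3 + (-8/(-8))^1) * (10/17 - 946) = -514304/663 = -775.72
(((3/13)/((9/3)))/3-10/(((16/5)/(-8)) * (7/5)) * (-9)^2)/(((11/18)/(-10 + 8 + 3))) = 2369292/1001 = 2366.93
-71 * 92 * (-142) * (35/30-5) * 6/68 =-5333378/17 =-313728.12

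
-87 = -87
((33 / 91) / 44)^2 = 9 / 132496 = 0.00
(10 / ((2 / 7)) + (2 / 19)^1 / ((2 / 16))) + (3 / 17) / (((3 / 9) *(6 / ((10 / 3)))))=11672 / 323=36.14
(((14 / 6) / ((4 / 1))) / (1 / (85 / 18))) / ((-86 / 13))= -7735 / 18576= -0.42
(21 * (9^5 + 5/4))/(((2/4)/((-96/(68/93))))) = -5535606636/17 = -325623919.76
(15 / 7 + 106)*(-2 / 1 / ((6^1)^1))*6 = -1514 / 7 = -216.29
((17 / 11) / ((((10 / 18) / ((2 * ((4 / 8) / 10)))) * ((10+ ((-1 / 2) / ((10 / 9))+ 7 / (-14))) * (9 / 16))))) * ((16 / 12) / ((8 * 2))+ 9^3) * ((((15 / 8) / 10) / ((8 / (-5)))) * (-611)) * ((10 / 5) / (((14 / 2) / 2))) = 90875863 / 55748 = 1630.12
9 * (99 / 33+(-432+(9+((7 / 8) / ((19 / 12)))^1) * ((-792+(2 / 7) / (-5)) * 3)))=-138419226 / 665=-208149.21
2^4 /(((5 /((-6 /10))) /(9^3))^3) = -167365651248 /15625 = -10711401.68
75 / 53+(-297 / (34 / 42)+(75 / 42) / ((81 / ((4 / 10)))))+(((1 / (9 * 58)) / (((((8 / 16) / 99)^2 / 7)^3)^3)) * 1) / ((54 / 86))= 399021062785346746996828263173479695886755104707185715 / 14815143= 26933325097526682462452660000000000000000000000.00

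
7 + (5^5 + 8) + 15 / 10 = 6283 / 2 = 3141.50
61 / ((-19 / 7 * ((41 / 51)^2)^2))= -2888740827 / 53689459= -53.80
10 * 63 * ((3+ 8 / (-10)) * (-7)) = -9702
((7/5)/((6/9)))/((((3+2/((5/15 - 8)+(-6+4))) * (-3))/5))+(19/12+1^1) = 431/324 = 1.33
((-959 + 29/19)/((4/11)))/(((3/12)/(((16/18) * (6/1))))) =-1067264/19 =-56171.79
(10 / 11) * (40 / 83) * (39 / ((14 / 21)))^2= 1368900 / 913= 1499.34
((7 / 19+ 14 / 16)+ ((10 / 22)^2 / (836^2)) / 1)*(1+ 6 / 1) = 736061809 / 84566416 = 8.70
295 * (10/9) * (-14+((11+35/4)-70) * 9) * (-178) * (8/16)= 244827875/18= 13601548.61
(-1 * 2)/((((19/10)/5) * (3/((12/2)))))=-200/19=-10.53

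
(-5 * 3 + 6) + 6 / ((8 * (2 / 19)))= -15 / 8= -1.88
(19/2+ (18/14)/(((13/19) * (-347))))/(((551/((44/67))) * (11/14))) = 126236/8764873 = 0.01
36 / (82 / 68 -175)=-0.21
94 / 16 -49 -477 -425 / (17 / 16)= -7361 / 8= -920.12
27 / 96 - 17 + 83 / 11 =-3229 / 352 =-9.17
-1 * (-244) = 244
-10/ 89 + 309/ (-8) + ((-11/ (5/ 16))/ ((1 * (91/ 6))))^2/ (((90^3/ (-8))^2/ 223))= -5268237837275846621/ 135998888878125000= -38.74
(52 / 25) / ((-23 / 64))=-3328 / 575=-5.79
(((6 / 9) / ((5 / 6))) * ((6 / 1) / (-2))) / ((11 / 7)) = -84 / 55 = -1.53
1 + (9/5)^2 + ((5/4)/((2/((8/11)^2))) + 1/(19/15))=308069/57475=5.36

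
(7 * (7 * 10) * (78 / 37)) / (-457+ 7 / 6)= -45864 / 20239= -2.27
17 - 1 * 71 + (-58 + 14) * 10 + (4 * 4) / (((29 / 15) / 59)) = -166 / 29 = -5.72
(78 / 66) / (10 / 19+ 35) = 247 / 7425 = 0.03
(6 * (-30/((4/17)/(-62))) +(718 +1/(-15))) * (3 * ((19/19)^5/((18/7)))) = 5055533/90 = 56172.59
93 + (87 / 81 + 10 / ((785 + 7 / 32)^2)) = 1603670244140 / 17046885483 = 94.07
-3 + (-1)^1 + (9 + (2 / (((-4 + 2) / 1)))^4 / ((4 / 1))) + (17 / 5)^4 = 347209 / 2500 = 138.88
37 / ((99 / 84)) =1036 / 33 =31.39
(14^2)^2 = 38416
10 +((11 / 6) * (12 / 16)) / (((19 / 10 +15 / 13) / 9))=22315 / 1588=14.05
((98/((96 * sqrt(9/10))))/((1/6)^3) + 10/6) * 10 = 50/3 + 735 * sqrt(10) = 2340.94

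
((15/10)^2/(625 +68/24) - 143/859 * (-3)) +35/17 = 281849453/110019002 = 2.56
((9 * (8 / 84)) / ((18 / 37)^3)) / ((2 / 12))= 50653 / 1134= 44.67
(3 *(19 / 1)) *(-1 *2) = -114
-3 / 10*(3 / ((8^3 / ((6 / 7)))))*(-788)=5319 / 4480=1.19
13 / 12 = 1.08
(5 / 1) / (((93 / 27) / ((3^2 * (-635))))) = -257175 / 31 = -8295.97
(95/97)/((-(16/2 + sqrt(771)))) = 760/68579 - 95 *sqrt(771)/68579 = -0.03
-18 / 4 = -9 / 2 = -4.50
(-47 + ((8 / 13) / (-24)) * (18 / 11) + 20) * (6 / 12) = -3867 / 286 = -13.52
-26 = -26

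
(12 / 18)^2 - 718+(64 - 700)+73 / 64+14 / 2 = -774959 / 576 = -1345.41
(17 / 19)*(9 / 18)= 17 / 38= 0.45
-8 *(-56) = 448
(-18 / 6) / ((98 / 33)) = -99 / 98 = -1.01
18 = 18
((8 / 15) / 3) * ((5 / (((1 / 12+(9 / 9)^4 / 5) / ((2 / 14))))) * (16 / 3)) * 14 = 5120 / 153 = 33.46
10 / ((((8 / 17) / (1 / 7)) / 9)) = 765 / 28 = 27.32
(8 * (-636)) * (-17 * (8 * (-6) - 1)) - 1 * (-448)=-4237856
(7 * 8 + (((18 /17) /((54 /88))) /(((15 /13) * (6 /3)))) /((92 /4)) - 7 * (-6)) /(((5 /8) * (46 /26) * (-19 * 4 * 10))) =-22423466 /192225375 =-0.12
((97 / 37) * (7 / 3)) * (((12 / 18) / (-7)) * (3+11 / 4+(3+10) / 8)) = -5723 / 1332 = -4.30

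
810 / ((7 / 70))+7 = 8107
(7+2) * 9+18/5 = 423/5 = 84.60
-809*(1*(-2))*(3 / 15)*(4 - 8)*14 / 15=-90608 / 75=-1208.11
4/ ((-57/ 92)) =-368/ 57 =-6.46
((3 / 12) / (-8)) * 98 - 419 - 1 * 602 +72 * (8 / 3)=-13313 / 16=-832.06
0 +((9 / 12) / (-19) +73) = 5545 / 76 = 72.96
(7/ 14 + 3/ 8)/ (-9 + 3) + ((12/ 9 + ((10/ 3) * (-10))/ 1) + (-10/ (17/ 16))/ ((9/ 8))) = -99173/ 2448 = -40.51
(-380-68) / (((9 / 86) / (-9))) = 38528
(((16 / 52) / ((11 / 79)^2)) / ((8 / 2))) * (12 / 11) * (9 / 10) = 337014 / 86515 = 3.90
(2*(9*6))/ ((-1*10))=-54/ 5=-10.80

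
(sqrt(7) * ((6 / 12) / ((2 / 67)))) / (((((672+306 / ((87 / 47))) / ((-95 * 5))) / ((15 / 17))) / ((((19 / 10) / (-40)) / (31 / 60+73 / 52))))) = 11998025 * sqrt(7) / 57858752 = 0.55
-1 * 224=-224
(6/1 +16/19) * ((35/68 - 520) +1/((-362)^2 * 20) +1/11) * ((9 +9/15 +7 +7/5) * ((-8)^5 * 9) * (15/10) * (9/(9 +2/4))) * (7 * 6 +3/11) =27569000745963900887040/24327565097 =1133241269154.54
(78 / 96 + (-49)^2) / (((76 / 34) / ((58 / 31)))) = 18945497 / 9424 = 2010.35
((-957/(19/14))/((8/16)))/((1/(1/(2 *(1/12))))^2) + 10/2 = -964561/19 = -50766.37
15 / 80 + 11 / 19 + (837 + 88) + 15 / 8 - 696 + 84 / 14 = 72243 / 304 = 237.64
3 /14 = 0.21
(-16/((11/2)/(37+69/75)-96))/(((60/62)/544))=85264384/908705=93.83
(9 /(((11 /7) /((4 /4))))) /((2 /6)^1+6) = 189 /209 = 0.90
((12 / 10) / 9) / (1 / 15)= 2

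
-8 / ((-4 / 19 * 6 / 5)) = 95 / 3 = 31.67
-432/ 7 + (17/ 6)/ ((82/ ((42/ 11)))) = -388831/ 6314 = -61.58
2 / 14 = 1 / 7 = 0.14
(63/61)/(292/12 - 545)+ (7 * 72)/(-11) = -4365837/95282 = -45.82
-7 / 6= -1.17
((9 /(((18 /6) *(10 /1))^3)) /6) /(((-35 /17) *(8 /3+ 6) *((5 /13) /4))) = -17 /525000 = -0.00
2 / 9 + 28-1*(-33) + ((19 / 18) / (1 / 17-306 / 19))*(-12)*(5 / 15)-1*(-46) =5013869 / 46647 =107.49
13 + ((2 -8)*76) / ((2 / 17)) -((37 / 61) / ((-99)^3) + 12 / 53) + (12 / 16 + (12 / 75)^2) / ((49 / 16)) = -53016497886537964 / 13724272918125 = -3862.97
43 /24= 1.79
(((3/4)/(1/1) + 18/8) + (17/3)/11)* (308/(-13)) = -3248/39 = -83.28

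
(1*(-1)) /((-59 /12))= 12 /59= 0.20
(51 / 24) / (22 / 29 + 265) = 0.01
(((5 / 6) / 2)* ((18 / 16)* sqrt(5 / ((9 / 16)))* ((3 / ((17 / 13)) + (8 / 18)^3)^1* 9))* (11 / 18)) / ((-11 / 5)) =-737975* sqrt(5) / 198288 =-8.32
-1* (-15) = 15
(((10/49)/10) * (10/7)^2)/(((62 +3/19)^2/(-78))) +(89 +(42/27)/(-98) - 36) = 1596883948574/30139390449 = 52.98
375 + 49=424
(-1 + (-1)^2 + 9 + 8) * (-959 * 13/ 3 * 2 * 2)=-847756/ 3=-282585.33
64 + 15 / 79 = 5071 / 79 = 64.19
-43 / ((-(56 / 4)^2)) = 43 / 196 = 0.22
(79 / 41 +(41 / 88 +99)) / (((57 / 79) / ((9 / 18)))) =28900175 / 411312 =70.26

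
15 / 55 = 3 / 11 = 0.27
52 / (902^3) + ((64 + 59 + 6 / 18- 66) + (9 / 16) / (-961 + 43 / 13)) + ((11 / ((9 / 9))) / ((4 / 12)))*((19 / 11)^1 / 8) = 1177861088659333 / 18273383119200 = 64.46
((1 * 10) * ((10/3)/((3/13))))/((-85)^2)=52/2601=0.02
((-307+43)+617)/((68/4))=353/17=20.76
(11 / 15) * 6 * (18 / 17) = 396 / 85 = 4.66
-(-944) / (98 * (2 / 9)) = 2124 / 49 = 43.35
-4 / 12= -1 / 3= -0.33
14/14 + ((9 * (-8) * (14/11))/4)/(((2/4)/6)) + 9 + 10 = -2804/11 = -254.91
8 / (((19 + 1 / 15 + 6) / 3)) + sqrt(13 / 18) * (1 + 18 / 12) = 45 / 47 + 5 * sqrt(26) / 12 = 3.08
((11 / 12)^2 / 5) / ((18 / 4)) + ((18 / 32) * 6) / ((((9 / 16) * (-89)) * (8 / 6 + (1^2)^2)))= 17063 / 2018520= 0.01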